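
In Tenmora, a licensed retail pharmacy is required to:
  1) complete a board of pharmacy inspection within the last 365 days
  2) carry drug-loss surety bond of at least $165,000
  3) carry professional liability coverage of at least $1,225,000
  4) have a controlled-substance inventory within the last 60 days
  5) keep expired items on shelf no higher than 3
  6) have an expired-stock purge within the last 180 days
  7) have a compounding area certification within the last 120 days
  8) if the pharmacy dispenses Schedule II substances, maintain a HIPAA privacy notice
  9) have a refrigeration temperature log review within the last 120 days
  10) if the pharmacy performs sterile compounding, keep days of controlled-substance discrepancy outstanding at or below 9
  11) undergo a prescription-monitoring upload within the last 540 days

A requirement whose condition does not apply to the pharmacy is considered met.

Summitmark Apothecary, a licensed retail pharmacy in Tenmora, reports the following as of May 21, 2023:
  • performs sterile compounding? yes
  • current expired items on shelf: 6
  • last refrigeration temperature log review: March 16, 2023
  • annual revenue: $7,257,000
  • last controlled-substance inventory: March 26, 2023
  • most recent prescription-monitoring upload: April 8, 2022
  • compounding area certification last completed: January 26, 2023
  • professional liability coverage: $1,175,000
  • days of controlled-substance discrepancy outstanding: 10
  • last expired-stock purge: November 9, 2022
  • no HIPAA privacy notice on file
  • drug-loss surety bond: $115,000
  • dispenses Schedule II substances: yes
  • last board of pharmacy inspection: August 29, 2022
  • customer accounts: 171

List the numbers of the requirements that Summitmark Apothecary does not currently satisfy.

1. board of pharmacy inspection 265 days ago vs limit 365 → met
2. drug-loss surety bond $115,000 < $165,000 → not met
3. professional liability coverage $1,175,000 < $1,225,000 → not met
4. controlled-substance inventory 56 days ago vs limit 60 → met
5. expired items on shelf 6 > 3 → not met
6. expired-stock purge 193 days ago vs limit 180 → not met
7. compounding area certification 115 days ago vs limit 120 → met
8. condition 'dispenses Schedule II substances' holds; HIPAA privacy notice absent → not met
9. refrigeration temperature log review 66 days ago vs limit 120 → met
10. condition 'performs sterile compounding' holds; days of controlled-substance discrepancy outstanding 10 > 9 → not met
11. prescription-monitoring upload 408 days ago vs limit 540 → met
Not met: 2, 3, 5, 6, 8, 10

2, 3, 5, 6, 8, 10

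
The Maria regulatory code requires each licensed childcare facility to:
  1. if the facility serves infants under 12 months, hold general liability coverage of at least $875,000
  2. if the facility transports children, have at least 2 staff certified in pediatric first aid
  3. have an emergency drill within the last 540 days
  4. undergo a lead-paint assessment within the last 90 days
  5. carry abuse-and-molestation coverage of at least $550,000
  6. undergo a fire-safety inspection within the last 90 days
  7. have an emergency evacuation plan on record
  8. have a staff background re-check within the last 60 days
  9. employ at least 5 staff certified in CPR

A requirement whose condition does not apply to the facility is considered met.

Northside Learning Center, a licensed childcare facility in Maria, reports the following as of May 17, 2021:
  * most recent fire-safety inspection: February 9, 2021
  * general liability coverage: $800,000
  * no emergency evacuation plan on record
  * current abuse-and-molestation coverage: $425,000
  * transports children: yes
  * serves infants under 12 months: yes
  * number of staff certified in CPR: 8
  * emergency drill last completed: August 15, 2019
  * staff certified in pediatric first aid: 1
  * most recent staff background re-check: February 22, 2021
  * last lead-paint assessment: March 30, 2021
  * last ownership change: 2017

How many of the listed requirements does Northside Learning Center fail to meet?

7

1. condition 'serves infants under 12 months' holds; general liability coverage $800,000 < $875,000 → not met
2. condition 'transports children' holds; staff certified in pediatric first aid 1 < 2 → not met
3. emergency drill 641 days ago vs limit 540 → not met
4. lead-paint assessment 48 days ago vs limit 90 → met
5. abuse-and-molestation coverage $425,000 < $550,000 → not met
6. fire-safety inspection 97 days ago vs limit 90 → not met
7. emergency evacuation plan absent → not met
8. staff background re-check 84 days ago vs limit 60 → not met
9. staff certified in CPR 8 ≥ 5 → met
Not met: 7 of 9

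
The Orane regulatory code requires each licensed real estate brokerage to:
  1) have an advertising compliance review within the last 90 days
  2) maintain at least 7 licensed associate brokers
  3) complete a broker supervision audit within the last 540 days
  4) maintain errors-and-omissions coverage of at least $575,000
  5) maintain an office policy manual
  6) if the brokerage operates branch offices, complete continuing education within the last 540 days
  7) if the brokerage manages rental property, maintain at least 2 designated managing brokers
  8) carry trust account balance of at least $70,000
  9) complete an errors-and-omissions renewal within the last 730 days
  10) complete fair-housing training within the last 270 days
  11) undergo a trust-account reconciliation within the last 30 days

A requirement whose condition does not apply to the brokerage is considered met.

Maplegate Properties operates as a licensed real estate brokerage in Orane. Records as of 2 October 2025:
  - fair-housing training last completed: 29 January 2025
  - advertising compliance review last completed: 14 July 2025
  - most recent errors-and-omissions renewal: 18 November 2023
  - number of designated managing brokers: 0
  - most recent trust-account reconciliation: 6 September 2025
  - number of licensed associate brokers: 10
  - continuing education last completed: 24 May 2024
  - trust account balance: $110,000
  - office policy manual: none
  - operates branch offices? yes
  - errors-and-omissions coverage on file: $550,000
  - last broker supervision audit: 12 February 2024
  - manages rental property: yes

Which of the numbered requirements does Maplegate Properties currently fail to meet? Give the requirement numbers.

1. advertising compliance review 80 days ago vs limit 90 → met
2. licensed associate brokers 10 ≥ 7 → met
3. broker supervision audit 598 days ago vs limit 540 → not met
4. errors-and-omissions coverage $550,000 < $575,000 → not met
5. office policy manual absent → not met
6. condition 'operates branch offices' holds; continuing education 496 days ago vs limit 540 → met
7. condition 'manages rental property' holds; designated managing brokers 0 < 2 → not met
8. trust account balance $110,000 ≥ $70,000 → met
9. errors-and-omissions renewal 684 days ago vs limit 730 → met
10. fair-housing training 246 days ago vs limit 270 → met
11. trust-account reconciliation 26 days ago vs limit 30 → met
Not met: 3, 4, 5, 7

3, 4, 5, 7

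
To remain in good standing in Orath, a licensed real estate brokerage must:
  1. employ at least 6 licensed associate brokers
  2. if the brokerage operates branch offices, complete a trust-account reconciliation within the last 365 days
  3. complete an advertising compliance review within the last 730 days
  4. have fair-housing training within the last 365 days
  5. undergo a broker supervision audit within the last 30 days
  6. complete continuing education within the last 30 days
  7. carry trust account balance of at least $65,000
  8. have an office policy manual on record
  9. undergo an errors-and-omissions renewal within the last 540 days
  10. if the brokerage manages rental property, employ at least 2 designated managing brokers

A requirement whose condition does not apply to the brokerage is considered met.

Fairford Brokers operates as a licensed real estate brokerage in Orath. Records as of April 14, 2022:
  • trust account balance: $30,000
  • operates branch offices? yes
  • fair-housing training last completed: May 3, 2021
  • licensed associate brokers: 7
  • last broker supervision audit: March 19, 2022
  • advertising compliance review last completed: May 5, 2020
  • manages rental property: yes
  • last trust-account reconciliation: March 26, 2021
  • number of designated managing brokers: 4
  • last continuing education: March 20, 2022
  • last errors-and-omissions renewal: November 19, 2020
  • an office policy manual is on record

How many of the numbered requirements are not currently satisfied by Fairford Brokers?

2

1. licensed associate brokers 7 ≥ 6 → met
2. condition 'operates branch offices' holds; trust-account reconciliation 384 days ago vs limit 365 → not met
3. advertising compliance review 709 days ago vs limit 730 → met
4. fair-housing training 346 days ago vs limit 365 → met
5. broker supervision audit 26 days ago vs limit 30 → met
6. continuing education 25 days ago vs limit 30 → met
7. trust account balance $30,000 < $65,000 → not met
8. office policy manual present → met
9. errors-and-omissions renewal 511 days ago vs limit 540 → met
10. condition 'manages rental property' holds; designated managing brokers 4 ≥ 2 → met
Not met: 2 of 10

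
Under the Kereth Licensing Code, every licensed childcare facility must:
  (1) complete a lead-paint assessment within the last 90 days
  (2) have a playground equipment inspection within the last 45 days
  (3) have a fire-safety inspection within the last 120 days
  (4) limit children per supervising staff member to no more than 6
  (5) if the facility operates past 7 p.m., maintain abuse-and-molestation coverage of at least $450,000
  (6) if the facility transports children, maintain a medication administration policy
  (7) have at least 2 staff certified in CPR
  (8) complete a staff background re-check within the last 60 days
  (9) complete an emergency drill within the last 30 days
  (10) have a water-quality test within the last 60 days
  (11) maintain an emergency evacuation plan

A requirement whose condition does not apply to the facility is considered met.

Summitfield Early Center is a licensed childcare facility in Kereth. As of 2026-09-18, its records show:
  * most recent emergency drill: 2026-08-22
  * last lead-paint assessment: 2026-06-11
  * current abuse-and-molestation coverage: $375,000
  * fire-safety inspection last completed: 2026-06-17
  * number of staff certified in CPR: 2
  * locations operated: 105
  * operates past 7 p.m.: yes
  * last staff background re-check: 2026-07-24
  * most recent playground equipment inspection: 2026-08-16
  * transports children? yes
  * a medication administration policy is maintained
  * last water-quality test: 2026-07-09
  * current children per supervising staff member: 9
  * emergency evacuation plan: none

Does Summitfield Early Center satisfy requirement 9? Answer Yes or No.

Yes

9. emergency drill 27 days ago vs limit 30 → met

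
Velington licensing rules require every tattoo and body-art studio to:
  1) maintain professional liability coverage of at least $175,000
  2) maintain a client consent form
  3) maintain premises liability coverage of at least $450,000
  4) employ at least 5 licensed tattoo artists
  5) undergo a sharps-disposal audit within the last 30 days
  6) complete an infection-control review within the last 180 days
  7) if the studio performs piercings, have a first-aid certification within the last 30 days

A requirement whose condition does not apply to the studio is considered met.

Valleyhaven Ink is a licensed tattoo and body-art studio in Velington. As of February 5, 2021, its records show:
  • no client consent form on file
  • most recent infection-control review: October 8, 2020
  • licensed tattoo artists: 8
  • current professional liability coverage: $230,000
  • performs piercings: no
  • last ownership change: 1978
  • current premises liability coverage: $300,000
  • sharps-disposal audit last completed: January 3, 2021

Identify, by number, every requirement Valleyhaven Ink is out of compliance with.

1. professional liability coverage $230,000 ≥ $175,000 → met
2. client consent form absent → not met
3. premises liability coverage $300,000 < $450,000 → not met
4. licensed tattoo artists 8 ≥ 5 → met
5. sharps-disposal audit 33 days ago vs limit 30 → not met
6. infection-control review 120 days ago vs limit 180 → met
7. condition 'performs piercings' does not hold → requirement n/a → met
Not met: 2, 3, 5

2, 3, 5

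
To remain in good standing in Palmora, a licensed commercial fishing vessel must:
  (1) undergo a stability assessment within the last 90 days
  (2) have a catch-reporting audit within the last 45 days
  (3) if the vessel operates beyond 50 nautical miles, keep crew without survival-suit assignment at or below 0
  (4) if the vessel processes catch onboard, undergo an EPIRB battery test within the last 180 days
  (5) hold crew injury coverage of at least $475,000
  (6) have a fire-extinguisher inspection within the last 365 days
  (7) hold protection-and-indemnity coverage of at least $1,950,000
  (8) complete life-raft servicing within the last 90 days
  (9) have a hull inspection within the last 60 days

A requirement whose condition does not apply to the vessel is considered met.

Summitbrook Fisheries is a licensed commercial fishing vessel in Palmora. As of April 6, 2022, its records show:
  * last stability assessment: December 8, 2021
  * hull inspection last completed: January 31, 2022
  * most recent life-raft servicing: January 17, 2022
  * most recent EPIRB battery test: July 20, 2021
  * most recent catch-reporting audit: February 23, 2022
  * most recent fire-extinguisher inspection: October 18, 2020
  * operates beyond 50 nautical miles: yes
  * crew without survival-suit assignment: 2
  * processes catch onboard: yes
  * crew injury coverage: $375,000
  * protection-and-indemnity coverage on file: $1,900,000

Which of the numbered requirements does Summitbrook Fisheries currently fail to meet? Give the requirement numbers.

1. stability assessment 119 days ago vs limit 90 → not met
2. catch-reporting audit 42 days ago vs limit 45 → met
3. condition 'operates beyond 50 nautical miles' holds; crew without survival-suit assignment 2 > 0 → not met
4. condition 'processes catch onboard' holds; EPIRB battery test 260 days ago vs limit 180 → not met
5. crew injury coverage $375,000 < $475,000 → not met
6. fire-extinguisher inspection 535 days ago vs limit 365 → not met
7. protection-and-indemnity coverage $1,900,000 < $1,950,000 → not met
8. life-raft servicing 79 days ago vs limit 90 → met
9. hull inspection 65 days ago vs limit 60 → not met
Not met: 1, 3, 4, 5, 6, 7, 9

1, 3, 4, 5, 6, 7, 9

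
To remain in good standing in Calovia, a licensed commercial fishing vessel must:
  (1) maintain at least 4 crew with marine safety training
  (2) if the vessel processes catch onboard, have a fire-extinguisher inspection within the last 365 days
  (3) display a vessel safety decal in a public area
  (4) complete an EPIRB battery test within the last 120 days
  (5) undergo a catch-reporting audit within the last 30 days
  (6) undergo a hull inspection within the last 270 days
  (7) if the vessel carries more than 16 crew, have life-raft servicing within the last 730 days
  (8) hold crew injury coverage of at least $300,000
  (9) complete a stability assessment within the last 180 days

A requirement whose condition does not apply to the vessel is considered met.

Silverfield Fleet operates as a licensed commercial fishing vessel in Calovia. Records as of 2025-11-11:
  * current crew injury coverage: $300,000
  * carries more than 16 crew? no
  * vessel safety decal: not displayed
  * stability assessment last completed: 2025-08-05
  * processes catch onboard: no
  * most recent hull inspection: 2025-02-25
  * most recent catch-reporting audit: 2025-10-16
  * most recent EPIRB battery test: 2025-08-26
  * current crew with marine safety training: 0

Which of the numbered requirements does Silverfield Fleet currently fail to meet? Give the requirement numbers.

1. crew with marine safety training 0 < 4 → not met
2. condition 'processes catch onboard' does not hold → requirement n/a → met
3. vessel safety decal absent → not met
4. EPIRB battery test 77 days ago vs limit 120 → met
5. catch-reporting audit 26 days ago vs limit 30 → met
6. hull inspection 259 days ago vs limit 270 → met
7. condition 'carries more than 16 crew' does not hold → requirement n/a → met
8. crew injury coverage $300,000 ≥ $300,000 → met
9. stability assessment 98 days ago vs limit 180 → met
Not met: 1, 3

1, 3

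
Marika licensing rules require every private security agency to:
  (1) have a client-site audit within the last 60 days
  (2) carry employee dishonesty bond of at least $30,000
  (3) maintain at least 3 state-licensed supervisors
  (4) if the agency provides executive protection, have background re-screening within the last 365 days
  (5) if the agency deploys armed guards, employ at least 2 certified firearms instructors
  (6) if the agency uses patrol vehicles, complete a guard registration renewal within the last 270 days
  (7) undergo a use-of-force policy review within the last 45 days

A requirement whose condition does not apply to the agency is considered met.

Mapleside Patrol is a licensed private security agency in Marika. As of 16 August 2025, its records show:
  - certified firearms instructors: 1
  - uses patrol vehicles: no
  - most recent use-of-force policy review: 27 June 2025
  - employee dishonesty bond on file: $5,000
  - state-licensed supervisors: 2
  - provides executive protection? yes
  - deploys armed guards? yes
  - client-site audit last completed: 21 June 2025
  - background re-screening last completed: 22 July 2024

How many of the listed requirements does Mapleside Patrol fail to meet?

1. client-site audit 56 days ago vs limit 60 → met
2. employee dishonesty bond $5,000 < $30,000 → not met
3. state-licensed supervisors 2 < 3 → not met
4. condition 'provides executive protection' holds; background re-screening 390 days ago vs limit 365 → not met
5. condition 'deploys armed guards' holds; certified firearms instructors 1 < 2 → not met
6. condition 'uses patrol vehicles' does not hold → requirement n/a → met
7. use-of-force policy review 50 days ago vs limit 45 → not met
Not met: 5 of 7

5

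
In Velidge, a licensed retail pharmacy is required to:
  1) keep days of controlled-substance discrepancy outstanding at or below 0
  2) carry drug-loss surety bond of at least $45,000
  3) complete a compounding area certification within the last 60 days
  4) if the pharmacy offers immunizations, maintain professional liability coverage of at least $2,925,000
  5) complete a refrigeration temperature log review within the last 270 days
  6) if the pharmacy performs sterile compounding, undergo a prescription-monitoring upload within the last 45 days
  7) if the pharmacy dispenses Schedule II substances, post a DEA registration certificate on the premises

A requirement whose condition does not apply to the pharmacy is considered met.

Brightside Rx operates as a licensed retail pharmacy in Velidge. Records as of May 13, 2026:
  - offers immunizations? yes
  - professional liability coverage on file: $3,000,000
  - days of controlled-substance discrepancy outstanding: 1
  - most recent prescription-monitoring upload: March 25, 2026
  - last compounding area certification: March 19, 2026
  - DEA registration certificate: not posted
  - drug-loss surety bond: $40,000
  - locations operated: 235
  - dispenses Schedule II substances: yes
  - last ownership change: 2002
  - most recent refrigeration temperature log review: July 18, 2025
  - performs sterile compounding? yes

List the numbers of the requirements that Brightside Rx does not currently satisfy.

1. days of controlled-substance discrepancy outstanding 1 > 0 → not met
2. drug-loss surety bond $40,000 < $45,000 → not met
3. compounding area certification 55 days ago vs limit 60 → met
4. condition 'offers immunizations' holds; professional liability coverage $3,000,000 ≥ $2,925,000 → met
5. refrigeration temperature log review 299 days ago vs limit 270 → not met
6. condition 'performs sterile compounding' holds; prescription-monitoring upload 49 days ago vs limit 45 → not met
7. condition 'dispenses Schedule II substances' holds; DEA registration certificate absent → not met
Not met: 1, 2, 5, 6, 7

1, 2, 5, 6, 7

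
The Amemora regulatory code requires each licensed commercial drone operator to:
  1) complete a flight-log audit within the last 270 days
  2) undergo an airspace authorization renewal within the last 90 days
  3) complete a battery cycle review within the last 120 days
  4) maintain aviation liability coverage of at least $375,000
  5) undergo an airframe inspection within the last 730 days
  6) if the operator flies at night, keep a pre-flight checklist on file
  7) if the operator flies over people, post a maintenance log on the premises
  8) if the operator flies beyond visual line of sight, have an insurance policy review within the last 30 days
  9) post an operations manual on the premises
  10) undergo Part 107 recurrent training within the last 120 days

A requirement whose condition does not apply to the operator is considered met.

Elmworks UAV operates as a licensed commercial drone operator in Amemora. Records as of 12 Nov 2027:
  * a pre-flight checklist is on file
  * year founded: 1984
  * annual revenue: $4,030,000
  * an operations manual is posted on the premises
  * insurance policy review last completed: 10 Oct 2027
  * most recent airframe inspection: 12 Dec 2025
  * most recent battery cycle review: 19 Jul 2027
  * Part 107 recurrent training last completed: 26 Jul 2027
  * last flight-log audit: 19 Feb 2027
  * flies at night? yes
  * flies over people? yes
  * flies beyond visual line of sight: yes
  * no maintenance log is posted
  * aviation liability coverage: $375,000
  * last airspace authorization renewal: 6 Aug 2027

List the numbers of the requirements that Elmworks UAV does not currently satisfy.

1. flight-log audit 266 days ago vs limit 270 → met
2. airspace authorization renewal 98 days ago vs limit 90 → not met
3. battery cycle review 116 days ago vs limit 120 → met
4. aviation liability coverage $375,000 ≥ $375,000 → met
5. airframe inspection 700 days ago vs limit 730 → met
6. condition 'flies at night' holds; pre-flight checklist present → met
7. condition 'flies over people' holds; maintenance log absent → not met
8. condition 'flies beyond visual line of sight' holds; insurance policy review 33 days ago vs limit 30 → not met
9. operations manual present → met
10. Part 107 recurrent training 109 days ago vs limit 120 → met
Not met: 2, 7, 8

2, 7, 8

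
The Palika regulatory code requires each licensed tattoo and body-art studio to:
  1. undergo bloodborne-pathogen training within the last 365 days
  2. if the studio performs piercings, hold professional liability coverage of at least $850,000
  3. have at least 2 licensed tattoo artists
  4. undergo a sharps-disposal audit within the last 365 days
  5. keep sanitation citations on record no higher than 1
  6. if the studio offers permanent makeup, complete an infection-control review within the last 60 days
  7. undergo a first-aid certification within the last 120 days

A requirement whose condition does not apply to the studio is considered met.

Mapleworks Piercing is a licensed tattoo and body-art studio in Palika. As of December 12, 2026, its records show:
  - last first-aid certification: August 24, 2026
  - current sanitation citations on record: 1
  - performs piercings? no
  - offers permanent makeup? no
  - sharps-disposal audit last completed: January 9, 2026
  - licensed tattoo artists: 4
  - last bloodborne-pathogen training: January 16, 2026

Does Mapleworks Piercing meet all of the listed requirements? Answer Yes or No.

Yes

1. bloodborne-pathogen training 330 days ago vs limit 365 → met
2. condition 'performs piercings' does not hold → requirement n/a → met
3. licensed tattoo artists 4 ≥ 2 → met
4. sharps-disposal audit 337 days ago vs limit 365 → met
5. sanitation citations on record 1 ≤ 1 → met
6. condition 'offers permanent makeup' does not hold → requirement n/a → met
7. first-aid certification 110 days ago vs limit 120 → met
All met.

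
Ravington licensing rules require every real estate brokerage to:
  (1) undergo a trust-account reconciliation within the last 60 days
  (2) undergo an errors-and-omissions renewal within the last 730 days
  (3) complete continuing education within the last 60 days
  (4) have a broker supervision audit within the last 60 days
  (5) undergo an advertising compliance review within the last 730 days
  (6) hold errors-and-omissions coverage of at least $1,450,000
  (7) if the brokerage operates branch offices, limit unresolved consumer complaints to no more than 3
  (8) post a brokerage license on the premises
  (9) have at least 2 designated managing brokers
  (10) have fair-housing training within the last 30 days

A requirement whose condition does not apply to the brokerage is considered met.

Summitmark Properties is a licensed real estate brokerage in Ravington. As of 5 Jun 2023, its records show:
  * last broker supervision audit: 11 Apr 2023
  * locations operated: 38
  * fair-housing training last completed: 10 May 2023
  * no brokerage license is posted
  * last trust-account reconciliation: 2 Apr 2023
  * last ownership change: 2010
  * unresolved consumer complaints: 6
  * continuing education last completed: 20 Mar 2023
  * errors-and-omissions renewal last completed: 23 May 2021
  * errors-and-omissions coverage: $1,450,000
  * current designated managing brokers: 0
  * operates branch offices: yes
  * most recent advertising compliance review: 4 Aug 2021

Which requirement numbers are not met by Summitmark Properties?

1. trust-account reconciliation 64 days ago vs limit 60 → not met
2. errors-and-omissions renewal 743 days ago vs limit 730 → not met
3. continuing education 77 days ago vs limit 60 → not met
4. broker supervision audit 55 days ago vs limit 60 → met
5. advertising compliance review 670 days ago vs limit 730 → met
6. errors-and-omissions coverage $1,450,000 ≥ $1,450,000 → met
7. condition 'operates branch offices' holds; unresolved consumer complaints 6 > 3 → not met
8. brokerage license absent → not met
9. designated managing brokers 0 < 2 → not met
10. fair-housing training 26 days ago vs limit 30 → met
Not met: 1, 2, 3, 7, 8, 9

1, 2, 3, 7, 8, 9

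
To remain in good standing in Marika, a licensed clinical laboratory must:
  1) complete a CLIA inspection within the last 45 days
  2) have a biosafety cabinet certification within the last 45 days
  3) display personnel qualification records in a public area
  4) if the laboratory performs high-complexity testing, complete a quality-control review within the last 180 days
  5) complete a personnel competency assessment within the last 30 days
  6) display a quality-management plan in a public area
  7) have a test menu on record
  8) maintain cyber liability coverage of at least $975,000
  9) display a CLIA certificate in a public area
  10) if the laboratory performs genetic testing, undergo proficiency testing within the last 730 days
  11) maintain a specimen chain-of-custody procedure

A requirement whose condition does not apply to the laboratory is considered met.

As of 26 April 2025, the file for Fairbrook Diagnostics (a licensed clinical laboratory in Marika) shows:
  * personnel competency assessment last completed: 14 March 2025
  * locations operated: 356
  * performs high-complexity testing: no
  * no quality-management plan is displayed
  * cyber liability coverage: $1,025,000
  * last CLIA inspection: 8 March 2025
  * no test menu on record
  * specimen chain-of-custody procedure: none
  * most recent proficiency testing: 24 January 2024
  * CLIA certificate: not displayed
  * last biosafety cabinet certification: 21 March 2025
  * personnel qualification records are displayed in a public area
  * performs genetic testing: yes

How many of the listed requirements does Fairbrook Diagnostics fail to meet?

1. CLIA inspection 49 days ago vs limit 45 → not met
2. biosafety cabinet certification 36 days ago vs limit 45 → met
3. personnel qualification records present → met
4. condition 'performs high-complexity testing' does not hold → requirement n/a → met
5. personnel competency assessment 43 days ago vs limit 30 → not met
6. quality-management plan absent → not met
7. test menu absent → not met
8. cyber liability coverage $1,025,000 ≥ $975,000 → met
9. CLIA certificate absent → not met
10. condition 'performs genetic testing' holds; proficiency testing 458 days ago vs limit 730 → met
11. specimen chain-of-custody procedure absent → not met
Not met: 6 of 11

6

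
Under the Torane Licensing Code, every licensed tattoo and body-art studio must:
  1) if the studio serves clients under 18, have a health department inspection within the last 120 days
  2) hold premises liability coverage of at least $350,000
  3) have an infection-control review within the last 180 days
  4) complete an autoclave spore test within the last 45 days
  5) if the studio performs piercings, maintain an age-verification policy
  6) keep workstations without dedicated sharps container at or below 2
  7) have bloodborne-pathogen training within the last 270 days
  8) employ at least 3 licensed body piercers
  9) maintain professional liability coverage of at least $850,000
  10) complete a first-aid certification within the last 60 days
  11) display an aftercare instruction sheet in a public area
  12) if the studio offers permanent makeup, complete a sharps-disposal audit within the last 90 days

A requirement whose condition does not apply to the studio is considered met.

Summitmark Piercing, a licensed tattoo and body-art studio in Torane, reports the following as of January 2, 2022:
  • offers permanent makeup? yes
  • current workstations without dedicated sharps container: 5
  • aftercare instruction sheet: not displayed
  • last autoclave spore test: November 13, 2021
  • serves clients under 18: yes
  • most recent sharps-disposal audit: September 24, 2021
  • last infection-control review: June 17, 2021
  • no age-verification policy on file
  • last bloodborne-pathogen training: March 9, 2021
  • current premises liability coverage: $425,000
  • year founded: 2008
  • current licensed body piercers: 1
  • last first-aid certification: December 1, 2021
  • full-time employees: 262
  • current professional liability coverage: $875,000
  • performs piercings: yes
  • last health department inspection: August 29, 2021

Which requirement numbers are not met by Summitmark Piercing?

1, 3, 4, 5, 6, 7, 8, 11, 12

1. condition 'serves clients under 18' holds; health department inspection 126 days ago vs limit 120 → not met
2. premises liability coverage $425,000 ≥ $350,000 → met
3. infection-control review 199 days ago vs limit 180 → not met
4. autoclave spore test 50 days ago vs limit 45 → not met
5. condition 'performs piercings' holds; age-verification policy absent → not met
6. workstations without dedicated sharps container 5 > 2 → not met
7. bloodborne-pathogen training 299 days ago vs limit 270 → not met
8. licensed body piercers 1 < 3 → not met
9. professional liability coverage $875,000 ≥ $850,000 → met
10. first-aid certification 32 days ago vs limit 60 → met
11. aftercare instruction sheet absent → not met
12. condition 'offers permanent makeup' holds; sharps-disposal audit 100 days ago vs limit 90 → not met
Not met: 1, 3, 4, 5, 6, 7, 8, 11, 12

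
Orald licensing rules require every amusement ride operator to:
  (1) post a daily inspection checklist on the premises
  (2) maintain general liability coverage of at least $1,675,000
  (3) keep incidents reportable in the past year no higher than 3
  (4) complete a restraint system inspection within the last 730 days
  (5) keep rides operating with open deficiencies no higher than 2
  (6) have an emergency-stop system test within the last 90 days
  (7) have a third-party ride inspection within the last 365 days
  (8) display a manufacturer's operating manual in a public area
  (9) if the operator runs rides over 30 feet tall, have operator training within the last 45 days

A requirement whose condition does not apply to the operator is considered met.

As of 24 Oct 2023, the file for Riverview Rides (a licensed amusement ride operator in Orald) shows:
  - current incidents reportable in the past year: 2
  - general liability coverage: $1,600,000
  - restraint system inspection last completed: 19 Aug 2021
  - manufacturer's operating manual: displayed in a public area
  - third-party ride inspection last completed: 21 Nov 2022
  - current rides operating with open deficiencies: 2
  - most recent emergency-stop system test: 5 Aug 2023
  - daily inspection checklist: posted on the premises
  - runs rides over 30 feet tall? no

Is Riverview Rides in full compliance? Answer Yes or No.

No

1. daily inspection checklist present → met
2. general liability coverage $1,600,000 < $1,675,000 → not met
3. incidents reportable in the past year 2 ≤ 3 → met
4. restraint system inspection 796 days ago vs limit 730 → not met
5. rides operating with open deficiencies 2 ≤ 2 → met
6. emergency-stop system test 80 days ago vs limit 90 → met
7. third-party ride inspection 337 days ago vs limit 365 → met
8. manufacturer's operating manual present → met
9. condition 'runs rides over 30 feet tall' does not hold → requirement n/a → met
Not met: 2, 4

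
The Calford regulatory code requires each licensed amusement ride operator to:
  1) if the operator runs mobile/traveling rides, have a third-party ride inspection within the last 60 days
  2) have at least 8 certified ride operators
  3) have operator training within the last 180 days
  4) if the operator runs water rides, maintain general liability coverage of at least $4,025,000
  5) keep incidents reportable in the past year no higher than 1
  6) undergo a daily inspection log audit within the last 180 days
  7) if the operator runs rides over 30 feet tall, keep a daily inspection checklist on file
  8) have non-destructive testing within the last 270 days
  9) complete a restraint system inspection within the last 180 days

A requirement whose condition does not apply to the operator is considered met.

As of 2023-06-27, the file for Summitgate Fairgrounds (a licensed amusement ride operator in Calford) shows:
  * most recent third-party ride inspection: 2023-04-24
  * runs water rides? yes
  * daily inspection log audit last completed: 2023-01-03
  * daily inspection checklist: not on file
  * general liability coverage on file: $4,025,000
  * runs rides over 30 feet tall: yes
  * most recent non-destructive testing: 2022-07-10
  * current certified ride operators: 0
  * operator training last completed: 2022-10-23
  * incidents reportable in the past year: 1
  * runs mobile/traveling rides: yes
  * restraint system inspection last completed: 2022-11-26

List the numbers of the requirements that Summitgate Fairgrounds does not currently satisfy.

1, 2, 3, 7, 8, 9

1. condition 'runs mobile/traveling rides' holds; third-party ride inspection 64 days ago vs limit 60 → not met
2. certified ride operators 0 < 8 → not met
3. operator training 247 days ago vs limit 180 → not met
4. condition 'runs water rides' holds; general liability coverage $4,025,000 ≥ $4,025,000 → met
5. incidents reportable in the past year 1 ≤ 1 → met
6. daily inspection log audit 175 days ago vs limit 180 → met
7. condition 'runs rides over 30 feet tall' holds; daily inspection checklist absent → not met
8. non-destructive testing 352 days ago vs limit 270 → not met
9. restraint system inspection 213 days ago vs limit 180 → not met
Not met: 1, 2, 3, 7, 8, 9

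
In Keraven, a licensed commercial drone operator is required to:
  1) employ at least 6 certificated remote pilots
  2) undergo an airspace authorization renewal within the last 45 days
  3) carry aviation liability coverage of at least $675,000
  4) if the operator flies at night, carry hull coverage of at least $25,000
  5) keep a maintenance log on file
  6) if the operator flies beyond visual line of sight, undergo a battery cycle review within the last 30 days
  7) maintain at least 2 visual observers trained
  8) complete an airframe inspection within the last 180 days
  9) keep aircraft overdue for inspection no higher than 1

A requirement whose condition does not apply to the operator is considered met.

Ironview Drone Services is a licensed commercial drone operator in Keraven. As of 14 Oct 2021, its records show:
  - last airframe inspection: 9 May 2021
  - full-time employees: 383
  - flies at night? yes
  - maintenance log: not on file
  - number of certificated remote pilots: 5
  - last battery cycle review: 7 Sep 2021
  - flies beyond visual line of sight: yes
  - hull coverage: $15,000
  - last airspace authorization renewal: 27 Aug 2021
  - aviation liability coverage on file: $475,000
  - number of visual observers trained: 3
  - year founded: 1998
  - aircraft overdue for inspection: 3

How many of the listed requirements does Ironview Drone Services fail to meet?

1. certificated remote pilots 5 < 6 → not met
2. airspace authorization renewal 48 days ago vs limit 45 → not met
3. aviation liability coverage $475,000 < $675,000 → not met
4. condition 'flies at night' holds; hull coverage $15,000 < $25,000 → not met
5. maintenance log absent → not met
6. condition 'flies beyond visual line of sight' holds; battery cycle review 37 days ago vs limit 30 → not met
7. visual observers trained 3 ≥ 2 → met
8. airframe inspection 158 days ago vs limit 180 → met
9. aircraft overdue for inspection 3 > 1 → not met
Not met: 7 of 9

7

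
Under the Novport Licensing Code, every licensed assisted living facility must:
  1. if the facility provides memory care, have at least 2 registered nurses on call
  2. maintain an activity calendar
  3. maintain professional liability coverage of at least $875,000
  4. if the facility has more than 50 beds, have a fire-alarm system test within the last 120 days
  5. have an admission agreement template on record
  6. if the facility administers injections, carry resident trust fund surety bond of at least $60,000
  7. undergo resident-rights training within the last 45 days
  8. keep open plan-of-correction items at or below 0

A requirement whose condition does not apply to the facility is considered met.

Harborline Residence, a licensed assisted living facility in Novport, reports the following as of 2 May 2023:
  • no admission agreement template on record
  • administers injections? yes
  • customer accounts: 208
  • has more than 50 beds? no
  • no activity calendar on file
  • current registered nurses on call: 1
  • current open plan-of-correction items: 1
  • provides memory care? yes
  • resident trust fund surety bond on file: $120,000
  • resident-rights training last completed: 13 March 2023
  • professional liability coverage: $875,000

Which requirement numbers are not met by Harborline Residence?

1. condition 'provides memory care' holds; registered nurses on call 1 < 2 → not met
2. activity calendar absent → not met
3. professional liability coverage $875,000 ≥ $875,000 → met
4. condition 'has more than 50 beds' does not hold → requirement n/a → met
5. admission agreement template absent → not met
6. condition 'administers injections' holds; resident trust fund surety bond $120,000 ≥ $60,000 → met
7. resident-rights training 50 days ago vs limit 45 → not met
8. open plan-of-correction items 1 > 0 → not met
Not met: 1, 2, 5, 7, 8

1, 2, 5, 7, 8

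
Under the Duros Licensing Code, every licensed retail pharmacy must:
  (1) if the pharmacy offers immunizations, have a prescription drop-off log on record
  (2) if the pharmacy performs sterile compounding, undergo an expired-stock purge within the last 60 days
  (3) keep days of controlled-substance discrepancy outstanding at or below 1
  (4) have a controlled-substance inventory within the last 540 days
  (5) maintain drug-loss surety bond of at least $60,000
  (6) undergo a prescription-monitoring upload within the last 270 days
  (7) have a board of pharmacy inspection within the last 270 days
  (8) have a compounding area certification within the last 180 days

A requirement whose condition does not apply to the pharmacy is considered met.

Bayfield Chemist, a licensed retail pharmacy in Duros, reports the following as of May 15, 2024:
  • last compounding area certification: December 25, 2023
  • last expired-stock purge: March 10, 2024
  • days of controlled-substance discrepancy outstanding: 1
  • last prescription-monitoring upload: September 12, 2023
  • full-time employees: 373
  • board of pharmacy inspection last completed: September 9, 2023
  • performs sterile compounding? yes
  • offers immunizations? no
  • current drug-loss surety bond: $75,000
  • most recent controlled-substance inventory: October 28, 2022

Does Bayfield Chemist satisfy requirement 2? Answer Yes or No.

No

2. condition 'performs sterile compounding' holds; expired-stock purge 66 days ago vs limit 60 → not met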